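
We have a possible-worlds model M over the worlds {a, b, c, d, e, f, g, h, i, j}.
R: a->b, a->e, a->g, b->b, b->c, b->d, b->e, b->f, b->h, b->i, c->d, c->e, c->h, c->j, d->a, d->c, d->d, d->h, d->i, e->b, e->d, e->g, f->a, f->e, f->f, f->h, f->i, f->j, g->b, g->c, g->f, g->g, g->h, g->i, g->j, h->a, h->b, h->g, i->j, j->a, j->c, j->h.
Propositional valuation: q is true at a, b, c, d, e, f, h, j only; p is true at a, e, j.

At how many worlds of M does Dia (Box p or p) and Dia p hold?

9

Let φ = Dia (Box p or p) and Dia p. Evaluate φ at each world:
  a (successors {b, e, g}): φ is true.
  b (successors {b, c, d, e, f, h, i}): φ is true.
  c (successors {d, e, h, j}): φ is true.
  d (successors {a, c, d, h, i}): φ is true.
  e (successors {b, d, g}): φ is false.
  f (successors {a, e, f, h, i, j}): φ is true.
  g (successors {b, c, f, g, h, i, j}): φ is true.
  h (successors {a, b, g}): φ is true.
  i (successors {j}): φ is true.
  j (successors {a, c, h}): φ is true.
For instance, at d:
  At d: Dia (Box p or p) is true, Dia p is true, so Dia (Box p or p) and Dia p is true.
    At d: Dia (Box p or p) requires Box p or p at some successor in {a, c, d, h, i}.
      Box p or p holds at a, so Dia (Box p or p) is true at d.
    At d: Dia p requires p at some successor in {a, c, d, h, i}.
      p holds at a, so Dia p is true at d.
Satisfying worlds: {a, b, c, d, f, g, h, i, j}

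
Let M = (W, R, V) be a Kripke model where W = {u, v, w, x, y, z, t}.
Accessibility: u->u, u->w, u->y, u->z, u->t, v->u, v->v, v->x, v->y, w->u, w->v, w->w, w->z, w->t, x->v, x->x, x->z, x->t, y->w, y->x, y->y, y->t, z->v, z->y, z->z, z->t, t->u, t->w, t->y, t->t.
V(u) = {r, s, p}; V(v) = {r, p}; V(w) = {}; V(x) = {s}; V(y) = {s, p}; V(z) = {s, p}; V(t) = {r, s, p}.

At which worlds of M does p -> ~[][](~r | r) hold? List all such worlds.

w, x

Let φ = p -> ~[][](~r | r). Evaluate φ at each world:
  u (successors {u, w, y, z, t}): φ is false.
  v (successors {u, v, x, y}): φ is false.
  w (successors {u, v, w, z, t}): φ is true.
  x (successors {v, x, z, t}): φ is true.
  y (successors {w, x, y, t}): φ is false.
  z (successors {v, y, z, t}): φ is false.
  t (successors {u, w, y, t}): φ is false.
For instance, at t:
  At t: p is true, ~[][](~r | r) is false, so p -> ~[][](~r | r) is false.
    At t: [][](~r | r) is true, so ~[][](~r | r) is false.
      At t: [][](~r | r) requires [](~r | r) at every successor {u, w, y, t}.
        At u: [](~r | r) is true.
        At w: [](~r | r) is true.
        At y: [](~r | r) is true.
        At t: [](~r | r) is true.
      So [][](~r | r) is true at t.
Satisfying worlds: {w, x}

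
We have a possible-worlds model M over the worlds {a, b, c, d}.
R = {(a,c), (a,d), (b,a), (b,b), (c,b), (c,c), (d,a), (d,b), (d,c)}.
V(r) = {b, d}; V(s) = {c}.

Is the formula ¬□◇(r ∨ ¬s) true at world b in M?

No

At b: □◇(r ∨ ¬s) is true, so ¬□◇(r ∨ ¬s) is false.
  At b: □◇(r ∨ ¬s) requires ◇(r ∨ ¬s) at every successor {a, b}.
      At a: ◇(r ∨ ¬s) requires r ∨ ¬s at some successor in {c, d}.
        r ∨ ¬s holds at d, so ◇(r ∨ ¬s) is true at a.
      At b: ◇(r ∨ ¬s) requires r ∨ ¬s at some successor in {a, b}.
        r ∨ ¬s holds at a, so ◇(r ∨ ¬s) is true at b.
  So □◇(r ∨ ¬s) is true at b.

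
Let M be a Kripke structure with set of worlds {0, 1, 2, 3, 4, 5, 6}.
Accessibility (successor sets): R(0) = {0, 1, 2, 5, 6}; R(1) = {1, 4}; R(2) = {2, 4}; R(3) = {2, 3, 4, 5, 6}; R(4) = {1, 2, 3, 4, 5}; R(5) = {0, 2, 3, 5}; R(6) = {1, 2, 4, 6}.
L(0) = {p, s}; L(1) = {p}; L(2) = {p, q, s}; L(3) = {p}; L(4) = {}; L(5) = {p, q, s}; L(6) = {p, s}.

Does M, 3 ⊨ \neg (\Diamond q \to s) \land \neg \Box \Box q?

Yes

At 3: \neg (\Diamond q \to s) is true, \neg \Box \Box q is true, so \neg (\Diamond q \to s) \land \neg \Box \Box q is true.
  At 3: \Diamond q \to s is false, so \neg (\Diamond q \to s) is true.
    At 3: \Diamond q is true, s is false, so \Diamond q \to s is false.
      At 3: \Diamond q requires q at some successor in {2, 3, 4, 5, 6}.
        q holds at 2, so \Diamond q is true at 3.
  At 3: \Box \Box q is false, so \neg \Box \Box q is true.
    At 3: \Box \Box q requires \Box q at every successor {2, 3, 4, 5, 6}.
      \Box q fails at 2, so \Box \Box q is false at 3.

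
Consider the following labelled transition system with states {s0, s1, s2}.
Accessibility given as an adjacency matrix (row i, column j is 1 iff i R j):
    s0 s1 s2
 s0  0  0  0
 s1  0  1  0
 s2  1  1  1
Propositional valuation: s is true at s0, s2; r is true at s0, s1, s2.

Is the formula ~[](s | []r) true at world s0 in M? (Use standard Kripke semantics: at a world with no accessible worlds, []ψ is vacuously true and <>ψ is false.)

At s0: [](s | []r) is true, so ~[](s | []r) is false.
  At s0: no accessible worlds, so [](s | []r) holds vacuously.

No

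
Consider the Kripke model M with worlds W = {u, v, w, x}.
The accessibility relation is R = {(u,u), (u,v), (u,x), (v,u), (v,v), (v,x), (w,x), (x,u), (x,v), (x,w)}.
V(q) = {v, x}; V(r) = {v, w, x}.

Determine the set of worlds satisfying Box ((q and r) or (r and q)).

Recall that Box ψ holds at a world iff ψ holds at every accessible world, and Dia ψ holds iff ψ holds at some accessible world.
Let φ = Box ((q and r) or (r and q)). Evaluate φ at each world:
  u (successors {u, v, x}): φ is false.
  v (successors {u, v, x}): φ is false.
  w (successors {x}): φ is true.
  x (successors {u, v, w}): φ is false.
For instance, at w:
  At w: Box ((q and r) or (r and q)) requires (q and r) or (r and q) at every successor {x}.
    At x: (q and r) or (r and q) is true.
  So Box ((q and r) or (r and q)) is true at w.
Satisfying worlds: {w}

w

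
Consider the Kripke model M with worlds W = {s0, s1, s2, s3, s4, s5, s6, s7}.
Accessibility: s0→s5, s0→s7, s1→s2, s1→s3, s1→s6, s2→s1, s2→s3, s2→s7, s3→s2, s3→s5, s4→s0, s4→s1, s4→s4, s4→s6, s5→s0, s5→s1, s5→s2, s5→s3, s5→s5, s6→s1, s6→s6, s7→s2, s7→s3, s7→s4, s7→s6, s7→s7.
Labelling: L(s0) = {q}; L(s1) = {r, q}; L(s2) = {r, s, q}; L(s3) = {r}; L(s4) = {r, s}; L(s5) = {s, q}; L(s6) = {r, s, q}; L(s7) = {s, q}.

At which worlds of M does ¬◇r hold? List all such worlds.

Let φ = ¬◇r. Evaluate φ at each world:
  s0 (successors {s5, s7}): φ is true.
  s1 (successors {s2, s3, s6}): φ is false.
  s2 (successors {s1, s3, s7}): φ is false.
  s3 (successors {s2, s5}): φ is false.
  s4 (successors {s0, s1, s4, s6}): φ is false.
  s5 (successors {s0, s1, s2, s3, s5}): φ is false.
  s6 (successors {s1, s6}): φ is false.
  s7 (successors {s2, s3, s4, s6, s7}): φ is false.
For instance, at s3:
  At s3: ◇r is true, so ¬◇r is false.
    At s3: ◇r requires r at some successor in {s2, s5}.
      r holds at s2, so ◇r is true at s3.
Satisfying worlds: {s0}

s0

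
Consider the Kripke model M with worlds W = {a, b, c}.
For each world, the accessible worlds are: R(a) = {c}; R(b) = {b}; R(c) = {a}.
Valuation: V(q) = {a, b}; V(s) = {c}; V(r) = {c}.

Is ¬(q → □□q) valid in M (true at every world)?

No

Let φ = ¬(q → □□q). Evaluate φ at each world:
  a (successors {c}): φ is false.
  b (successors {b}): φ is false.
  c (successors {a}): φ is false.
Detail at a (counterexample):
  At a: q → □□q is true, so ¬(q → □□q) is false.
    At a: q is true, □□q is true, so q → □□q is true.
      At a: □□q requires □q at every successor {c}.
        At c: □q is true.
      So □□q is true at a.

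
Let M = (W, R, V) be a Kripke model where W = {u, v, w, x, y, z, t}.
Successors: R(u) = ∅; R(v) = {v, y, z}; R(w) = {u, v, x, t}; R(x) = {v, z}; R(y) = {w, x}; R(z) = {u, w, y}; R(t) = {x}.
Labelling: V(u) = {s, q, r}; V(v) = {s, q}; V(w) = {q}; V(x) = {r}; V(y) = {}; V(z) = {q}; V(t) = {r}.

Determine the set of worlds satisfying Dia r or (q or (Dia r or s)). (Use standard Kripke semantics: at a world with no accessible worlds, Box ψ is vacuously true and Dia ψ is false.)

Let φ = Dia r or (q or (Dia r or s)). Evaluate φ at each world:
  u (successors ∅): φ is true.
  v (successors {v, y, z}): φ is true.
  w (successors {u, v, x, t}): φ is true.
  x (successors {v, z}): φ is false.
  y (successors {w, x}): φ is true.
  z (successors {u, w, y}): φ is true.
  t (successors {x}): φ is true.
For instance, at v:
  At v: Dia r is false, q or (Dia r or s) is true, so Dia r or (q or (Dia r or s)) is true.
    At v: Dia r requires r at some successor in {v, y, z}.
      At v: r is false.
      At y: r is false.
      At z: r is false.
    So Dia r is false at v.
    At v: q is true, Dia r or s is true, so q or (Dia r or s) is true.
      At v: Dia r is false, s is true, so Dia r or s is true.
Satisfying worlds: {u, v, w, y, z, t}

u, v, w, y, z, t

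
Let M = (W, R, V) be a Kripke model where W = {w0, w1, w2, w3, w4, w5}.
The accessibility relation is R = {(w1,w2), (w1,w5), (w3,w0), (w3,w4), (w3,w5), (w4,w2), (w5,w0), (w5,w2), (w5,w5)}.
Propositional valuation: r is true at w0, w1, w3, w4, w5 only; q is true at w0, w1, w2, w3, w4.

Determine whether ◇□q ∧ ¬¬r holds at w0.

No

At w0: ◇□q is false, ¬¬r is true, so ◇□q ∧ ¬¬r is false.
  At w0: no accessible worlds, so ◇□q is false.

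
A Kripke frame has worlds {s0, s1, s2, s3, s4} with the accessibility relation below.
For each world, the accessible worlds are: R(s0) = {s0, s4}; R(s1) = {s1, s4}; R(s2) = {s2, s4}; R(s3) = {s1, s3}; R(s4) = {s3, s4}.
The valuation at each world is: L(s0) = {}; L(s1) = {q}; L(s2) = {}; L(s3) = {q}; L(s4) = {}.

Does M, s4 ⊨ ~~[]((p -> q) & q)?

No

At s4: ~[]((p -> q) & q) is true, so ~~[]((p -> q) & q) is false.
  At s4: []((p -> q) & q) is false, so ~[]((p -> q) & q) is true.
    At s4: []((p -> q) & q) requires (p -> q) & q at every successor {s3, s4}.
      (p -> q) & q fails at s4, so []((p -> q) & q) is false at s4.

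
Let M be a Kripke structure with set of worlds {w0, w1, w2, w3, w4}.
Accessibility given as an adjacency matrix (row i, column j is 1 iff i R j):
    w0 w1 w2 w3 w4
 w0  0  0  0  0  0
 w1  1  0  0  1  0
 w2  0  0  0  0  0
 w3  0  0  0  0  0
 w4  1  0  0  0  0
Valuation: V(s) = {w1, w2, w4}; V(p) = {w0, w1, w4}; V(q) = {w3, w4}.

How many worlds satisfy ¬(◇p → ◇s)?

2

Let φ = ¬(◇p → ◇s). Evaluate φ at each world:
  w0 (successors ∅): φ is false.
  w1 (successors {w0, w3}): φ is true.
  w2 (successors ∅): φ is false.
  w3 (successors ∅): φ is false.
  w4 (successors {w0}): φ is true.
For instance, at w4:
  At w4: ◇p → ◇s is false, so ¬(◇p → ◇s) is true.
    At w4: ◇p is true, ◇s is false, so ◇p → ◇s is false.
      At w4: ◇p requires p at some successor in {w0}.
        p holds at w0, so ◇p is true at w4.
      At w4: ◇s requires s at some successor in {w0}.
        At w0: s is false.
      So ◇s is false at w4.
Satisfying worlds: {w1, w4}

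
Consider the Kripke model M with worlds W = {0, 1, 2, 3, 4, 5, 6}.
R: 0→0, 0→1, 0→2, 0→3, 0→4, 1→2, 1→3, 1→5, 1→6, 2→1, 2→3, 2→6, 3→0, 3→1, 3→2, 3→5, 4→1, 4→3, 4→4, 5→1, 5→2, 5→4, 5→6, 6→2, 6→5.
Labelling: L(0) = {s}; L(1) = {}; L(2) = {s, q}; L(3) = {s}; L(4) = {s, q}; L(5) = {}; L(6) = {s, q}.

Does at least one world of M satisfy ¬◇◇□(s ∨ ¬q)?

Let φ = ¬◇◇□(s ∨ ¬q). Evaluate φ at each world:
  0 (successors {0, 1, 2, 3, 4}): φ is false.
  1 (successors {2, 3, 5, 6}): φ is false.
  2 (successors {1, 3, 6}): φ is false.
  3 (successors {0, 1, 2, 5}): φ is false.
  4 (successors {1, 3, 4}): φ is false.
  5 (successors {1, 2, 4, 6}): φ is false.
  6 (successors {2, 5}): φ is false.
For instance, at 0:
  At 0: ◇◇□(s ∨ ¬q) is true, so ¬◇◇□(s ∨ ¬q) is false.
    At 0: ◇◇□(s ∨ ¬q) requires ◇□(s ∨ ¬q) at some successor in {0, 1, 2, 3, 4}.
      ◇□(s ∨ ¬q) holds at 0, so ◇◇□(s ∨ ¬q) is true at 0.

No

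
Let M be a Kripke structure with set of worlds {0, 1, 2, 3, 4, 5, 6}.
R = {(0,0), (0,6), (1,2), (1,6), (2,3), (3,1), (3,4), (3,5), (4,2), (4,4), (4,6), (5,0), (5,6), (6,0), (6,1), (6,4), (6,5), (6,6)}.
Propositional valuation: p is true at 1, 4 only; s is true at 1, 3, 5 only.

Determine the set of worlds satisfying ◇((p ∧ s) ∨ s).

2, 3, 6

Let φ = ◇((p ∧ s) ∨ s). Evaluate φ at each world:
  0 (successors {0, 6}): φ is false.
  1 (successors {2, 6}): φ is false.
  2 (successors {3}): φ is true.
  3 (successors {1, 4, 5}): φ is true.
  4 (successors {2, 4, 6}): φ is false.
  5 (successors {0, 6}): φ is false.
  6 (successors {0, 1, 4, 5, 6}): φ is true.
For instance, at 4:
  At 4: ◇((p ∧ s) ∨ s) requires (p ∧ s) ∨ s at some successor in {2, 4, 6}.
    At 2: (p ∧ s) ∨ s is false.
    At 4: (p ∧ s) ∨ s is false.
    At 6: (p ∧ s) ∨ s is false.
  So ◇((p ∧ s) ∨ s) is false at 4.
Satisfying worlds: {2, 3, 6}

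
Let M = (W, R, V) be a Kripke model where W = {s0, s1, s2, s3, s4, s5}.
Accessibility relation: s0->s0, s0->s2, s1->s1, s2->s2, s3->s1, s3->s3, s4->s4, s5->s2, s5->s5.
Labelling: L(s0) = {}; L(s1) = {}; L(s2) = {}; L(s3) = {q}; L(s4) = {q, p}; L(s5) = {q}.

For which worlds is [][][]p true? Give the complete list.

Let φ = [][][]p. Evaluate φ at each world:
  s0 (successors {s0, s2}): φ is false.
  s1 (successors {s1}): φ is false.
  s2 (successors {s2}): φ is false.
  s3 (successors {s1, s3}): φ is false.
  s4 (successors {s4}): φ is true.
  s5 (successors {s2, s5}): φ is false.
For instance, at s3:
  At s3: [][][]p requires [][]p at every successor {s1, s3}.
    [][]p fails at s1, so [][][]p is false at s3.
      At s1: [][]p requires []p at every successor {s1}.
        []p fails at s1, so [][]p is false at s1.
Satisfying worlds: {s4}

s4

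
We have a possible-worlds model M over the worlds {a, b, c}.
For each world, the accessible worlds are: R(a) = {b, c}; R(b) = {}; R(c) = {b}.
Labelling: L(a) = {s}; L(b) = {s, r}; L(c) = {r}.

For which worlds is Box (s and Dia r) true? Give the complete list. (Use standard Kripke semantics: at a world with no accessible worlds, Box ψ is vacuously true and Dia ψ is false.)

b

Let φ = Box (s and Dia r). Evaluate φ at each world:
  a (successors {b, c}): φ is false.
  b (successors ∅): φ is true.
  c (successors {b}): φ is false.
For instance, at a:
  At a: Box (s and Dia r) requires s and Dia r at every successor {b, c}.
    s and Dia r fails at b, so Box (s and Dia r) is false at a.
      At b: s is true, Dia r is false, so s and Dia r is false.
Satisfying worlds: {b}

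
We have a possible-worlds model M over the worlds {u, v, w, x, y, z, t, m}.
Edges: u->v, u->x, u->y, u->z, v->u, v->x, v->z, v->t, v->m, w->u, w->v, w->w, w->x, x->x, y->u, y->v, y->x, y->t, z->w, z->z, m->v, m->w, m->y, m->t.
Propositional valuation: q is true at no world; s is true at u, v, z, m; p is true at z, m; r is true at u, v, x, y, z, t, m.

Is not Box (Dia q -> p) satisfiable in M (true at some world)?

No

Recall that Box ψ holds at a world iff ψ holds at every accessible world, and Dia ψ holds iff ψ holds at some accessible world.
Let φ = not Box (Dia q -> p). Evaluate φ at each world:
  u (successors {v, x, y, z}): φ is false.
  v (successors {u, x, z, t, m}): φ is false.
  w (successors {u, v, w, x}): φ is false.
  x (successors {x}): φ is false.
  y (successors {u, v, x, t}): φ is false.
  z (successors {w, z}): φ is false.
  t (successors ∅): φ is false.
  m (successors {v, w, y, t}): φ is false.
For instance, at y:
  At y: Box (Dia q -> p) is true, so not Box (Dia q -> p) is false.
    At y: Box (Dia q -> p) requires Dia q -> p at every successor {u, v, x, t}.
      At u: Dia q -> p is true.
      At v: Dia q -> p is true.
      At x: Dia q -> p is true.
      At t: Dia q -> p is true.
    So Box (Dia q -> p) is true at y.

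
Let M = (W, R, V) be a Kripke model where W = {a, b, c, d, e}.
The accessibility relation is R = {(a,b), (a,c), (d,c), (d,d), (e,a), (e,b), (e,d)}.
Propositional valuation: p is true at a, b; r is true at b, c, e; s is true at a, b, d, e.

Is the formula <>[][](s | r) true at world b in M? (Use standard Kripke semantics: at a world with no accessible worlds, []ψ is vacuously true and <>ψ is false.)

No

At b: no accessible worlds, so <>[][](s | r) is false.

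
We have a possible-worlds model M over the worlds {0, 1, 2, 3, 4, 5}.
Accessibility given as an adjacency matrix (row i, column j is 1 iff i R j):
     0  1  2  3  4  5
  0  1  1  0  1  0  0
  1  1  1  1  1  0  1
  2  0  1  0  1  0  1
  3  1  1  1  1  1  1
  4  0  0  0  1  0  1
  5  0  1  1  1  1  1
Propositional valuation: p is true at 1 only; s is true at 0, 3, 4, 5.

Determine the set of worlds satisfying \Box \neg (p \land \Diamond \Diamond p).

Let φ = \Box \neg (p \land \Diamond \Diamond p). Evaluate φ at each world:
  0 (successors {0, 1, 3}): φ is false.
  1 (successors {0, 1, 2, 3, 5}): φ is false.
  2 (successors {1, 3, 5}): φ is false.
  3 (successors {0, 1, 2, 3, 4, 5}): φ is false.
  4 (successors {3, 5}): φ is true.
  5 (successors {1, 2, 3, 4, 5}): φ is false.
For instance, at 5:
  At 5: \Box \neg (p \land \Diamond \Diamond p) requires \neg (p \land \Diamond \Diamond p) at every successor {1, 2, 3, 4, 5}.
    \neg (p \land \Diamond \Diamond p) fails at 1, so \Box \neg (p \land \Diamond \Diamond p) is false at 5.
      At 1: p \land \Diamond \Diamond p is true, so \neg (p \land \Diamond \Diamond p) is false.
Satisfying worlds: {4}

4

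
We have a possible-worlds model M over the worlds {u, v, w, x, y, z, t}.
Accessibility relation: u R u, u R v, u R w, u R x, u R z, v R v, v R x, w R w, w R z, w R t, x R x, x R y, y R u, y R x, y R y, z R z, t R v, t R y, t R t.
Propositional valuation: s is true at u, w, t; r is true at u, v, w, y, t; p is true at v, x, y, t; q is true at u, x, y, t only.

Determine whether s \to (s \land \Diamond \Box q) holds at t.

At t: s is true, s \land \Diamond \Box q is true, so s \to (s \land \Diamond \Box q) is true.
  At t: s is true, \Diamond \Box q is true, so s \land \Diamond \Box q is true.
    At t: \Diamond \Box q requires \Box q at some successor in {v, y, t}.
      \Box q holds at y, so \Diamond \Box q is true at t.

Yes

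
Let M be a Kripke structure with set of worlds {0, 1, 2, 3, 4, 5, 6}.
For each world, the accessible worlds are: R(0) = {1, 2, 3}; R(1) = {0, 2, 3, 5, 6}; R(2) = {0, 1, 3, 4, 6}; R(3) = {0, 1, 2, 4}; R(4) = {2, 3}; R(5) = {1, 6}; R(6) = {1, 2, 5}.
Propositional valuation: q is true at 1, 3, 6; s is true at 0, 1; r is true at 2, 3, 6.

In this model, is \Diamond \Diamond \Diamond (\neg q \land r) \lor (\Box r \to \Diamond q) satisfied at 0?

Yes

At 0: \Diamond \Diamond \Diamond (\neg q \land r) is true, \Box r \to \Diamond q is true, so \Diamond \Diamond \Diamond (\neg q \land r) \lor (\Box r \to \Diamond q) is true.
  At 0: \Diamond \Diamond \Diamond (\neg q \land r) requires \Diamond \Diamond (\neg q \land r) at some successor in {1, 2, 3}.
    \Diamond \Diamond (\neg q \land r) holds at 1, so \Diamond \Diamond \Diamond (\neg q \land r) is true at 0.
      At 1: \Diamond \Diamond (\neg q \land r) requires \Diamond (\neg q \land r) at some successor in {0, 2, 3, 5, 6}.
        \Diamond (\neg q \land r) holds at 0, so \Diamond \Diamond (\neg q \land r) is true at 1.
  At 0: \Box r is false, \Diamond q is true, so \Box r \to \Diamond q is true.
    At 0: \Box r requires r at every successor {1, 2, 3}.
      r fails at 1, so \Box r is false at 0.
    At 0: \Diamond q requires q at some successor in {1, 2, 3}.
      q holds at 1, so \Diamond q is true at 0.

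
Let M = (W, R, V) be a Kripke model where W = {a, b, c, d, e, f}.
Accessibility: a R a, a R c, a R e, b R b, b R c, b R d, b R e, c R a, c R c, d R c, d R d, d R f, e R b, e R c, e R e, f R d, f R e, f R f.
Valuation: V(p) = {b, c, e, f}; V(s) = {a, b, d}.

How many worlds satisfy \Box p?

1

Let φ = \Box p. Evaluate φ at each world:
  a (successors {a, c, e}): φ is false.
  b (successors {b, c, d, e}): φ is false.
  c (successors {a, c}): φ is false.
  d (successors {c, d, f}): φ is false.
  e (successors {b, c, e}): φ is true.
  f (successors {d, e, f}): φ is false.
For instance, at e:
  At e: \Box p requires p at every successor {b, c, e}.
    At b: p is true.
    At c: p is true.
    At e: p is true.
  So \Box p is true at e.
Satisfying worlds: {e}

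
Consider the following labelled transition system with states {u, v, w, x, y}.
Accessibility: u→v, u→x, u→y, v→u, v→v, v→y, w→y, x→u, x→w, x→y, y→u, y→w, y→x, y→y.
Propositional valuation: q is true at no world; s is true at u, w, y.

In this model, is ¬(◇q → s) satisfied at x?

At x: ◇q → s is true, so ¬(◇q → s) is false.
  At x: ◇q is false, s is false, so ◇q → s is true.
    At x: ◇q requires q at some successor in {u, w, y}.
      At u: q is false.
      At w: q is false.
      At y: q is false.
    So ◇q is false at x.

No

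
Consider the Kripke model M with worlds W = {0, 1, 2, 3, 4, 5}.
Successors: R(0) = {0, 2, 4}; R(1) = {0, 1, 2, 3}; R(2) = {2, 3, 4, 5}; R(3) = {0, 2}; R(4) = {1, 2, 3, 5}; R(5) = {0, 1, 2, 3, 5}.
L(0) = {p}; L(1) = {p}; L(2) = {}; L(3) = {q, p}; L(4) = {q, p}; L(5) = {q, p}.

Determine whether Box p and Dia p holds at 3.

No

At 3: Box p is false, Dia p is true, so Box p and Dia p is false.
  At 3: Box p requires p at every successor {0, 2}.
    p fails at 2, so Box p is false at 3.
  At 3: Dia p requires p at some successor in {0, 2}.
    p holds at 0, so Dia p is true at 3.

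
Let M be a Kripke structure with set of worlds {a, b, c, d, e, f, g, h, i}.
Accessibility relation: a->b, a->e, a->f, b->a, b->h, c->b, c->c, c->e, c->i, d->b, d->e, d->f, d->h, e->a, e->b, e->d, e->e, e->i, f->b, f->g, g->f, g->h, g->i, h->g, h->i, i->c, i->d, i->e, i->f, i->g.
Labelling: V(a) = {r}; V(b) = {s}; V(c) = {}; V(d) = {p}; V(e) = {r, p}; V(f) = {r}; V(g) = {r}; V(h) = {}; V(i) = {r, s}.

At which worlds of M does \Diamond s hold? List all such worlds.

a, c, d, e, f, g, h

Let φ = \Diamond s. Evaluate φ at each world:
  a (successors {b, e, f}): φ is true.
  b (successors {a, h}): φ is false.
  c (successors {b, c, e, i}): φ is true.
  d (successors {b, e, f, h}): φ is true.
  e (successors {a, b, d, e, i}): φ is true.
  f (successors {b, g}): φ is true.
  g (successors {f, h, i}): φ is true.
  h (successors {g, i}): φ is true.
  i (successors {c, d, e, f, g}): φ is false.
For instance, at d:
  At d: \Diamond s requires s at some successor in {b, e, f, h}.
    s holds at b, so \Diamond s is true at d.
Satisfying worlds: {a, c, d, e, f, g, h}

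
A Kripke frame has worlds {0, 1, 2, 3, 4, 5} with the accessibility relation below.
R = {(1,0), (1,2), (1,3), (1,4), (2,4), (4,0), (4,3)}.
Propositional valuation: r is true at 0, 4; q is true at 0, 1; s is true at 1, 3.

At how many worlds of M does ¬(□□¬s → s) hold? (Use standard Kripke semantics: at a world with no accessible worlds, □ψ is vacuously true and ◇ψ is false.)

3

Recall that □ψ holds at a world iff ψ holds at every accessible world, and ◇ψ holds iff ψ holds at some accessible world.
Let φ = ¬(□□¬s → s). Evaluate φ at each world:
  0 (successors ∅): φ is true.
  1 (successors {0, 2, 3, 4}): φ is false.
  2 (successors {4}): φ is false.
  3 (successors ∅): φ is false.
  4 (successors {0, 3}): φ is true.
  5 (successors ∅): φ is true.
For instance, at 2:
  At 2: □□¬s → s is true, so ¬(□□¬s → s) is false.
    At 2: □□¬s is false, s is false, so □□¬s → s is true.
      At 2: □□¬s requires □¬s at every successor {4}.
        □¬s fails at 4, so □□¬s is false at 2.
Satisfying worlds: {0, 4, 5}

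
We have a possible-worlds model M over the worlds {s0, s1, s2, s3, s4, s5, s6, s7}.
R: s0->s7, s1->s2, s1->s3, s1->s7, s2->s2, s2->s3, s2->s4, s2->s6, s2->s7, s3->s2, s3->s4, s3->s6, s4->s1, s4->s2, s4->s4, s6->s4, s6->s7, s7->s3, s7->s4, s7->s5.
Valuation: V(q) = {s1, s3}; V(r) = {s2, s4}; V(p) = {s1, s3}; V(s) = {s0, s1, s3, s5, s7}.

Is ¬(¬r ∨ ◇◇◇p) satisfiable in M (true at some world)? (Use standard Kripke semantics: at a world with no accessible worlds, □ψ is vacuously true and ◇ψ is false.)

No

Recall that ◇ψ holds at a world iff ψ holds at some accessible world.
Let φ = ¬(¬r ∨ ◇◇◇p). Evaluate φ at each world:
  s0 (successors {s7}): φ is false.
  s1 (successors {s2, s3, s7}): φ is false.
  s2 (successors {s2, s3, s4, s6, s7}): φ is false.
  s3 (successors {s2, s4, s6}): φ is false.
  s4 (successors {s1, s2, s4}): φ is false.
  s5 (successors ∅): φ is false.
  s6 (successors {s4, s7}): φ is false.
  s7 (successors {s3, s4, s5}): φ is false.
For instance, at s1:
  At s1: ¬r ∨ ◇◇◇p is true, so ¬(¬r ∨ ◇◇◇p) is false.
    At s1: ¬r is true, ◇◇◇p is true, so ¬r ∨ ◇◇◇p is true.
      At s1: ◇◇◇p requires ◇◇p at some successor in {s2, s3, s7}.
        ◇◇p holds at s2, so ◇◇◇p is true at s1.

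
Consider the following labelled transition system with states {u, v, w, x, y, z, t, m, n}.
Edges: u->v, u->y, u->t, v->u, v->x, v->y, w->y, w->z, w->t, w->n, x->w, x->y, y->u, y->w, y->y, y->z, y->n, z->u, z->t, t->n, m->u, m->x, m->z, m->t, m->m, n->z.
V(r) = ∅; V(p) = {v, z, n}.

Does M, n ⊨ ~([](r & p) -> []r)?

At n: [](r & p) -> []r is true, so ~([](r & p) -> []r) is false.
  At n: [](r & p) is false, []r is false, so [](r & p) -> []r is true.
    At n: [](r & p) requires r & p at every successor {z}.
      r & p fails at z, so [](r & p) is false at n.
    At n: []r requires r at every successor {z}.
      r fails at z, so []r is false at n.

No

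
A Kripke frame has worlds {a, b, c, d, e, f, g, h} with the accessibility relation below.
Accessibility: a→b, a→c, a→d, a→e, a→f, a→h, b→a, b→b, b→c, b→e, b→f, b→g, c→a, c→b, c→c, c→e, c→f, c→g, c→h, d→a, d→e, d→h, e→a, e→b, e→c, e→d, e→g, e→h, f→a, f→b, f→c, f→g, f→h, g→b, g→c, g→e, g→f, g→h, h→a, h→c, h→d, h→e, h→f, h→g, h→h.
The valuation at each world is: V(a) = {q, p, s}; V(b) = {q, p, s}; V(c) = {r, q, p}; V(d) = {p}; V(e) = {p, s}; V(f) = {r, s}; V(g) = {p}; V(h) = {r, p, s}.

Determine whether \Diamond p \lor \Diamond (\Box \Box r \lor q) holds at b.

Yes

Recall that \Box ψ holds at a world iff ψ holds at every accessible world, and \Diamond ψ holds iff ψ holds at some accessible world.
At b: \Diamond p is true, \Diamond (\Box \Box r \lor q) is true, so \Diamond p \lor \Diamond (\Box \Box r \lor q) is true.
  At b: \Diamond p requires p at some successor in {a, b, c, e, f, g}.
    p holds at a, so \Diamond p is true at b.
  At b: \Diamond (\Box \Box r \lor q) requires \Box \Box r \lor q at some successor in {a, b, c, e, f, g}.
    \Box \Box r \lor q holds at a, so \Diamond (\Box \Box r \lor q) is true at b.
      At a: \Box \Box r is false, q is true, so \Box \Box r \lor q is true.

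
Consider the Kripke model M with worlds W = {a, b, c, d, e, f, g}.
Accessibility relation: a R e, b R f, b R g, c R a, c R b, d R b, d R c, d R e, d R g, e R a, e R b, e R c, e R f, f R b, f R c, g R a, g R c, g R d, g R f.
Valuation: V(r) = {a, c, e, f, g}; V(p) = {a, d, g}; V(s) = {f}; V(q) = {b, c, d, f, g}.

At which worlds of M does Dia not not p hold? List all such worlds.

Let φ = Dia not not p. Evaluate φ at each world:
  a (successors {e}): φ is false.
  b (successors {f, g}): φ is true.
  c (successors {a, b}): φ is true.
  d (successors {b, c, e, g}): φ is true.
  e (successors {a, b, c, f}): φ is true.
  f (successors {b, c}): φ is false.
  g (successors {a, c, d, f}): φ is true.
For instance, at b:
  At b: Dia not not p requires not not p at some successor in {f, g}.
    not not p holds at g, so Dia not not p is true at b.
Satisfying worlds: {b, c, d, e, g}

b, c, d, e, g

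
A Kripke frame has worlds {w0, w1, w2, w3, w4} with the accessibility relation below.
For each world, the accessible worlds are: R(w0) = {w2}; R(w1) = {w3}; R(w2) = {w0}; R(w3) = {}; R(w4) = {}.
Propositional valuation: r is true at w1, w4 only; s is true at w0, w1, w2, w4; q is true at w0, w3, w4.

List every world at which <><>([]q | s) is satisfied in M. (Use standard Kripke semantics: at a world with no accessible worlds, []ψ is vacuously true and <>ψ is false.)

w0, w2

Let φ = <><>([]q | s). Evaluate φ at each world:
  w0 (successors {w2}): φ is true.
  w1 (successors {w3}): φ is false.
  w2 (successors {w0}): φ is true.
  w3 (successors ∅): φ is false.
  w4 (successors ∅): φ is false.
For instance, at w2:
  At w2: <><>([]q | s) requires <>([]q | s) at some successor in {w0}.
    <>([]q | s) holds at w0, so <><>([]q | s) is true at w2.
      At w0: <>([]q | s) requires []q | s at some successor in {w2}.
        []q | s holds at w2, so <>([]q | s) is true at w0.
Satisfying worlds: {w0, w2}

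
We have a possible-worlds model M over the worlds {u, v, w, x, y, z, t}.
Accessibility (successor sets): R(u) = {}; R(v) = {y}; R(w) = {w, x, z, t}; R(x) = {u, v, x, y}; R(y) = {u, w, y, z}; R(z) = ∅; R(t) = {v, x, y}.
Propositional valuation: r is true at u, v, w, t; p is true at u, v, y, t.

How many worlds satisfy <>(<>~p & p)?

5

Recall that <>ψ holds at a world iff ψ holds at some accessible world.
Let φ = <>(<>~p & p). Evaluate φ at each world:
  u (successors ∅): φ is false.
  v (successors {y}): φ is true.
  w (successors {w, x, z, t}): φ is true.
  x (successors {u, v, x, y}): φ is true.
  y (successors {u, w, y, z}): φ is true.
  z (successors ∅): φ is false.
  t (successors {v, x, y}): φ is true.
For instance, at v:
  At v: <>(<>~p & p) requires <>~p & p at some successor in {y}.
    <>~p & p holds at y, so <>(<>~p & p) is true at v.
      At y: <>~p is true, p is true, so <>~p & p is true.
Satisfying worlds: {v, w, x, y, t}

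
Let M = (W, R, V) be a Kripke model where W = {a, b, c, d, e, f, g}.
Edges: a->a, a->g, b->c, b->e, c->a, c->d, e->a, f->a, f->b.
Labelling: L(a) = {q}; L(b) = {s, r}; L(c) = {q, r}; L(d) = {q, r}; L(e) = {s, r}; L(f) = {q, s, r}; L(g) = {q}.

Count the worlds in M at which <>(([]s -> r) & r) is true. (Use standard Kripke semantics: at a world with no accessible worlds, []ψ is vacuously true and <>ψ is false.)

3

Let φ = <>(([]s -> r) & r). Evaluate φ at each world:
  a (successors {a, g}): φ is false.
  b (successors {c, e}): φ is true.
  c (successors {a, d}): φ is true.
  d (successors ∅): φ is false.
  e (successors {a}): φ is false.
  f (successors {a, b}): φ is true.
  g (successors ∅): φ is false.
For instance, at a:
  At a: <>(([]s -> r) & r) requires ([]s -> r) & r at some successor in {a, g}.
    At a: ([]s -> r) & r is false.
    At g: ([]s -> r) & r is false.
  So <>(([]s -> r) & r) is false at a.
Satisfying worlds: {b, c, f}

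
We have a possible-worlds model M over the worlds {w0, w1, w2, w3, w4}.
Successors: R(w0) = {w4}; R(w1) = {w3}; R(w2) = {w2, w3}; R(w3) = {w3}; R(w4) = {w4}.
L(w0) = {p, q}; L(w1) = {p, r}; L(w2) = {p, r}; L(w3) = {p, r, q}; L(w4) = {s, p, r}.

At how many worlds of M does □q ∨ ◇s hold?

Let φ = □q ∨ ◇s. Evaluate φ at each world:
  w0 (successors {w4}): φ is true.
  w1 (successors {w3}): φ is true.
  w2 (successors {w2, w3}): φ is false.
  w3 (successors {w3}): φ is true.
  w4 (successors {w4}): φ is true.
For instance, at w1:
  At w1: □q is true, ◇s is false, so □q ∨ ◇s is true.
    At w1: □q requires q at every successor {w3}.
      At w3: q is true.
    So □q is true at w1.
    At w1: ◇s requires s at some successor in {w3}.
      At w3: s is false.
    So ◇s is false at w1.
Satisfying worlds: {w0, w1, w3, w4}

4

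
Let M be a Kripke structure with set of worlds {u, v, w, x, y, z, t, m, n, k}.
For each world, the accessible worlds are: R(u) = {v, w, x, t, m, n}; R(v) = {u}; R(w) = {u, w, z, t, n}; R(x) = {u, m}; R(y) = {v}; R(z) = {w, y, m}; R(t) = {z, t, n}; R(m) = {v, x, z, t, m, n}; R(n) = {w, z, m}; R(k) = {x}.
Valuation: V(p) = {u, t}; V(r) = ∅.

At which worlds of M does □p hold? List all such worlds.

v

Let φ = □p. Evaluate φ at each world:
  u (successors {v, w, x, t, m, n}): φ is false.
  v (successors {u}): φ is true.
  w (successors {u, w, z, t, n}): φ is false.
  x (successors {u, m}): φ is false.
  y (successors {v}): φ is false.
  z (successors {w, y, m}): φ is false.
  t (successors {z, t, n}): φ is false.
  m (successors {v, x, z, t, m, n}): φ is false.
  n (successors {w, z, m}): φ is false.
  k (successors {x}): φ is false.
For instance, at y:
  At y: □p requires p at every successor {v}.
    p fails at v, so □p is false at y.
Satisfying worlds: {v}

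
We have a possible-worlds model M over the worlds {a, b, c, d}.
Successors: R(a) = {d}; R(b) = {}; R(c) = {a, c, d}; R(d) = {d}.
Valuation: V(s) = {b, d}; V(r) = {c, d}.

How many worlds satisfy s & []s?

Let φ = s & []s. Evaluate φ at each world:
  a (successors {d}): φ is false.
  b (successors ∅): φ is true.
  c (successors {a, c, d}): φ is false.
  d (successors {d}): φ is true.
For instance, at c:
  At c: s is false, []s is false, so s & []s is false.
    At c: []s requires s at every successor {a, c, d}.
      s fails at a, so []s is false at c.
Satisfying worlds: {b, d}

2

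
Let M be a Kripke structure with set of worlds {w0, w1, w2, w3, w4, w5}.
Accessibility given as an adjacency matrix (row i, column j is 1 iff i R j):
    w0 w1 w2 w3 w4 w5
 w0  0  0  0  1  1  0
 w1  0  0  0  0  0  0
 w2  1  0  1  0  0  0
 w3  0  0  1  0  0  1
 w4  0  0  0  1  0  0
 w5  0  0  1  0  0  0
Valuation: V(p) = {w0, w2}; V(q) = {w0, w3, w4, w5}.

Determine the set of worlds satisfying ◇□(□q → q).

w0, w2, w3, w4, w5

Let φ = ◇□(□q → q). Evaluate φ at each world:
  w0 (successors {w3, w4}): φ is true.
  w1 (successors ∅): φ is false.
  w2 (successors {w0, w2}): φ is true.
  w3 (successors {w2, w5}): φ is true.
  w4 (successors {w3}): φ is true.
  w5 (successors {w2}): φ is true.
For instance, at w0:
  At w0: ◇□(□q → q) requires □(□q → q) at some successor in {w3, w4}.
    □(□q → q) holds at w3, so ◇□(□q → q) is true at w0.
      At w3: □(□q → q) requires □q → q at every successor {w2, w5}.
        At w2: □q → q is true.
        At w5: □q → q is true.
      So □(□q → q) is true at w3.
Satisfying worlds: {w0, w2, w3, w4, w5}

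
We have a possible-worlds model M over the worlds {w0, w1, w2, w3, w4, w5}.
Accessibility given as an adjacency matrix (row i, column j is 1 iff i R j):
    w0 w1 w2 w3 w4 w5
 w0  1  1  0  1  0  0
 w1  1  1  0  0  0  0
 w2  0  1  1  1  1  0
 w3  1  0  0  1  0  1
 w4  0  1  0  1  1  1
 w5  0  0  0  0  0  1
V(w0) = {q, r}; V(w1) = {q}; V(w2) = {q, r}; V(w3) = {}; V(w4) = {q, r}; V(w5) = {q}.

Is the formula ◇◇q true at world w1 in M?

Yes

At w1: ◇◇q requires ◇q at some successor in {w0, w1}.
  ◇q holds at w0, so ◇◇q is true at w1.
    At w0: ◇q requires q at some successor in {w0, w1, w3}.
      q holds at w0, so ◇q is true at w0.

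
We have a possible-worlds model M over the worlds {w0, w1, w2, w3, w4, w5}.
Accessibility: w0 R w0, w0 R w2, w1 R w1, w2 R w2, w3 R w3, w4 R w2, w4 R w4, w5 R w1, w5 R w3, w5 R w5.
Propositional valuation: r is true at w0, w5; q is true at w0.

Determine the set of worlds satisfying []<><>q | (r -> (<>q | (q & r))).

Let φ = []<><>q | (r -> (<>q | (q & r))). Evaluate φ at each world:
  w0 (successors {w0, w2}): φ is true.
  w1 (successors {w1}): φ is true.
  w2 (successors {w2}): φ is true.
  w3 (successors {w3}): φ is true.
  w4 (successors {w2, w4}): φ is true.
  w5 (successors {w1, w3, w5}): φ is false.
For instance, at w3:
  At w3: []<><>q is false, r -> (<>q | (q & r)) is true, so []<><>q | (r -> (<>q | (q & r))) is true.
    At w3: []<><>q requires <><>q at every successor {w3}.
      <><>q fails at w3, so []<><>q is false at w3.
    At w3: r is false, <>q | (q & r) is false, so r -> (<>q | (q & r)) is true.
      At w3: <>q is false, q & r is false, so <>q | (q & r) is false.
Satisfying worlds: {w0, w1, w2, w3, w4}

w0, w1, w2, w3, w4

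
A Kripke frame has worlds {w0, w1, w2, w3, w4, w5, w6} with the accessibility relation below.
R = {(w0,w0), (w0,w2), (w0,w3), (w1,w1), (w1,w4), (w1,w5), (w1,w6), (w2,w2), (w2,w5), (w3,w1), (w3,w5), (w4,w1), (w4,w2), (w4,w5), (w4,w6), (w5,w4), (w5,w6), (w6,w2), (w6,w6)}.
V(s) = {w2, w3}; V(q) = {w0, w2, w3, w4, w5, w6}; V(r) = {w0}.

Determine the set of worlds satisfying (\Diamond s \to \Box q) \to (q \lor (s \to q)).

Let φ = (\Diamond s \to \Box q) \to (q \lor (s \to q)). Evaluate φ at each world:
  w0 (successors {w0, w2, w3}): φ is true.
  w1 (successors {w1, w4, w5, w6}): φ is true.
  w2 (successors {w2, w5}): φ is true.
  w3 (successors {w1, w5}): φ is true.
  w4 (successors {w1, w2, w5, w6}): φ is true.
  w5 (successors {w4, w6}): φ is true.
  w6 (successors {w2, w6}): φ is true.
For instance, at w3:
  At w3: \Diamond s \to \Box q is true, q \lor (s \to q) is true, so (\Diamond s \to \Box q) \to (q \lor (s \to q)) is true.
    At w3: \Diamond s is false, \Box q is false, so \Diamond s \to \Box q is true.
      At w3: \Diamond s requires s at some successor in {w1, w5}.
        At w1: s is false.
        At w5: s is false.
      So \Diamond s is false at w3.
      At w3: \Box q requires q at every successor {w1, w5}.
        q fails at w1, so \Box q is false at w3.
Satisfying worlds: {w0, w1, w2, w3, w4, w5, w6}

w0, w1, w2, w3, w4, w5, w6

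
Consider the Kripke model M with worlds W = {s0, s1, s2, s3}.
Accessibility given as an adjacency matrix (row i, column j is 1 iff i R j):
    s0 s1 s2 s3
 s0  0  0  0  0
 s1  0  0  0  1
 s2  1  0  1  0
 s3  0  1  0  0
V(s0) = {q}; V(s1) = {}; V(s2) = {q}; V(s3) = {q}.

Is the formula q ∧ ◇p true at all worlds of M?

No

Let φ = q ∧ ◇p. Evaluate φ at each world:
  s0 (successors ∅): φ is false.
  s1 (successors {s3}): φ is false.
  s2 (successors {s0, s2}): φ is false.
  s3 (successors {s1}): φ is false.
Detail at s0 (counterexample):
  At s0: q is true, ◇p is false, so q ∧ ◇p is false.
    At s0: no accessible worlds, so ◇p is false.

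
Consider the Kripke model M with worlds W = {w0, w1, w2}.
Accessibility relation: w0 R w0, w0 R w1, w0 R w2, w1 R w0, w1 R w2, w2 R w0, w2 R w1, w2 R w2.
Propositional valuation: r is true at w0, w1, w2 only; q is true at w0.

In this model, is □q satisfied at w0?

No

At w0: □q requires q at every successor {w0, w1, w2}.
  q fails at w1, so □q is false at w0.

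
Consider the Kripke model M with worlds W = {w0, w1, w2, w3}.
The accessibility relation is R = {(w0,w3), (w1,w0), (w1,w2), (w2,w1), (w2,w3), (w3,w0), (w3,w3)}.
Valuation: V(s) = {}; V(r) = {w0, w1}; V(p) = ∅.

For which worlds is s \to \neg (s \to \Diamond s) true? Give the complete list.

Recall that \Diamond ψ holds at a world iff ψ holds at some accessible world.
Let φ = s \to \neg (s \to \Diamond s). Evaluate φ at each world:
  w0 (successors {w3}): φ is true.
  w1 (successors {w0, w2}): φ is true.
  w2 (successors {w1, w3}): φ is true.
  w3 (successors {w0, w3}): φ is true.
For instance, at w3:
  At w3: s is false, \neg (s \to \Diamond s) is false, so s \to \neg (s \to \Diamond s) is true.
    At w3: s \to \Diamond s is true, so \neg (s \to \Diamond s) is false.
      At w3: s is false, \Diamond s is false, so s \to \Diamond s is true.
Satisfying worlds: {w0, w1, w2, w3}

w0, w1, w2, w3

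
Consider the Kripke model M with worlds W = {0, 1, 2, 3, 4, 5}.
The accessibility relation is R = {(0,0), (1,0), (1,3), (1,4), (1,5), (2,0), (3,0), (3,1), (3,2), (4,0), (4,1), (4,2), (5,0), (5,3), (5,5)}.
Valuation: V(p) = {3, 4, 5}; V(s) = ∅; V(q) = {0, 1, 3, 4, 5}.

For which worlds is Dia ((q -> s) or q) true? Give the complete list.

0, 1, 2, 3, 4, 5

Let φ = Dia ((q -> s) or q). Evaluate φ at each world:
  0 (successors {0}): φ is true.
  1 (successors {0, 3, 4, 5}): φ is true.
  2 (successors {0}): φ is true.
  3 (successors {0, 1, 2}): φ is true.
  4 (successors {0, 1, 2}): φ is true.
  5 (successors {0, 3, 5}): φ is true.
For instance, at 3:
  At 3: Dia ((q -> s) or q) requires (q -> s) or q at some successor in {0, 1, 2}.
    (q -> s) or q holds at 0, so Dia ((q -> s) or q) is true at 3.
Satisfying worlds: {0, 1, 2, 3, 4, 5}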